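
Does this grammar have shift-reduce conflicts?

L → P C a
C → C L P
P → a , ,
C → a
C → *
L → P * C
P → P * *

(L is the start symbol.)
A shift-reduce conflict occurs when an LR(0) state has both:
  - a complete (reduce) item [A → α .] (dot at the end), and
  - a shift item [B → β . c γ] (dot before a terminal).

Augment with L' → L and build the canonical LR(0) collection (I0 = CLOSURE({[L' → . L]}), then GOTO on every symbol after a dot until no new states appear). It has 16 states:
  I0: { [L → . P * C], [L → . P C a], [L' → . L], [P → . P * *], [P → . a , ,] }  — shift
  I1: { [L' → L .] }  — accept
  I2: { [C → . *], [C → . C L P], [C → . a], [L → P . * C], [L → P . C a], [P → P . * *] }  — shift
  I3: { [P → a . , ,] }  — shift
  I4: { [P → a , . ,] }  — shift
  I5: { [P → a , , .] }  — reduce
  I6: { [C → * .], [C → . *], [C → . C L P], [C → . a], [L → P * . C], [P → P * . *] }  — shift, reduce
  I7: { [C → C . L P], [L → . P * C], [L → . P C a], [L → P C . a], [P → . P * *], [P → . a , ,] }  — shift
  I8: { [C → a .] }  — reduce
  I9: { [C → C L . P], [P → . P * *], [P → . a , ,] }  — shift
  I10: { [L → P C a .], [P → a . , ,] }  — shift, reduce
  I11: { [C → C L P .], [P → P . * *] }  — shift, reduce
  I12: { [P → P * . *] }  — shift
  I13: { [P → P * * .] }  — reduce
  I14: { [C → * .], [P → P * * .] }  — 2 reduces
  I15: { [C → C . L P], [L → . P * C], [L → . P C a], [L → P * C .], [P → . P * *], [P → . a , ,] }  — shift, reduce

I6 contains reduce item [C → * .] and shift items [C → . *], [C → . a], [P → P * . *] — shift-reduce conflict.
I10 contains reduce item [L → P C a .] and shift item [P → a . , ,] — shift-reduce conflict.
I11 contains reduce item [C → C L P .] and shift item [P → P . * *] — shift-reduce conflict.
I15 contains reduce item [L → P * C .] and shift item [P → . a , ,] — shift-reduce conflict.

Answer: Yes — I6: [C → * .] vs [C → . *]; I10: [L → P C a .] vs [P → a . , ,]; I11: [C → C L P .] vs [P → P . * *]; I15: [L → P * C .] vs [P → . a , ,]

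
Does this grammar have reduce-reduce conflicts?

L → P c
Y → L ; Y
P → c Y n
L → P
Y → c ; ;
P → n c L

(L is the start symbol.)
No reduce-reduce conflicts

A reduce-reduce conflict occurs when an LR(0) state has two complete items [A → α .] and [B → β .] — both call for a reduction, and with no lookahead the parser cannot choose between them.

Augment with L' → L and build the canonical LR(0) collection (I0 = CLOSURE({[L' → . L]}), then GOTO on every symbol after a dot until no new states appear). It has 16 states:
  I0: { [L → . P c], [L → . P], [L' → . L], [P → . c Y n], [P → . n c L] }  — shift
  I1: { [L' → L .] }  — accept
  I2: { [L → P . c], [L → P .] }  — shift, reduce
  I3: { [L → . P c], [L → . P], [P → . c Y n], [P → . n c L], [P → c . Y n], [Y → . L ; Y], [Y → . c ; ;] }  — shift
  I4: { [P → n . c L] }  — shift
  I5: { [L → . P c], [L → . P], [P → . c Y n], [P → . n c L], [P → n c . L] }  — shift
  I6: { [P → n c L .] }  — reduce
  I7: { [Y → L . ; Y] }  — shift
  I8: { [P → c Y . n] }  — shift
  I9: { [L → . P c], [L → . P], [P → . c Y n], [P → . n c L], [P → c . Y n], [Y → . L ; Y], [Y → . c ; ;], [Y → c . ; ;] }  — shift
  I10: { [Y → c ; . ;] }  — shift
  I11: { [Y → c ; ; .] }  — reduce
  I12: { [P → c Y n .] }  — reduce
  I13: { [L → . P c], [L → . P], [P → . c Y n], [P → . n c L], [Y → . L ; Y], [Y → . c ; ;], [Y → L ; . Y] }  — shift
  I14: { [Y → L ; Y .] }  — reduce
  I15: { [L → P c .] }  — reduce

No state contains more than one complete item.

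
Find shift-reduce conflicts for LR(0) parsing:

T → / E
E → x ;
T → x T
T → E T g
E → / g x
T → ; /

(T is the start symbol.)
Yes — I6: [E → x ; .] vs [T → ; . /]

Augment with T' → T and build the canonical LR(0) collection (I0 = CLOSURE({[T' → . T]}), then GOTO on every symbol after a dot until no new states appear). It has 17 states:
  I0: { [E → . / g x], [E → . x ;], [T → . / E], [T → . ; /], [T → . E T g], [T → . x T], [T' → . T] }  — shift
  I1: { [E → . / g x], [E → . x ;], [E → / . g x], [T → / . E] }  — shift
  I2: { [T → ; . /] }  — shift
  I3: { [E → . / g x], [E → . x ;], [T → . / E], [T → . ; /], [T → . E T g], [T → . x T], [T → E . T g] }  — shift
  I4: { [T' → T .] }  — accept
  I5: { [E → . / g x], [E → . x ;], [E → x . ;], [T → . / E], [T → . ; /], [T → . E T g], [T → . x T], [T → x . T] }  — shift
  I6: { [E → x ; .], [T → ; . /] }  — shift, reduce
  I7: { [T → x T .] }  — reduce
  I8: { [T → ; / .] }  — reduce
  I9: { [T → E T . g] }  — shift
  I10: { [T → E T g .] }  — reduce
  I11: { [E → / . g x] }  — shift
  I12: { [T → / E .] }  — reduce
  I13: { [E → / g . x] }  — shift
  I14: { [E → x . ;] }  — shift
  I15: { [E → x ; .] }  — reduce
  I16: { [E → / g x .] }  — reduce

I6 contains reduce item [E → x ; .] and shift item [T → ; . /] — shift-reduce conflict.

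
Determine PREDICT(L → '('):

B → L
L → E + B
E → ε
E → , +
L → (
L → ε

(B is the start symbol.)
{ '(' }

PREDICT(L → '(') = (FIRST(RHS) \ {ε}) ∪ (FOLLOW(L) if ε ∈ FIRST(RHS), i.e. RHS ⇒* ε)
FIRST('(') = { '(' }
ε ∉ FIRST('('), so FOLLOW(L) is not added.
PREDICT(L → '(') = { '(' }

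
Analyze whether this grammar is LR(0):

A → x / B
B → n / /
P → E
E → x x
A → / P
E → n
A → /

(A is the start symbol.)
No. Shift-reduce conflict between [A → / .] and [E → . n]

A grammar is LR(0) if no state in the canonical LR(0) collection has:
  - both a shift item (dot before a terminal) and a complete item (shift-reduce conflict), or
  - two or more complete items (reduce-reduce conflict; the accept item [A' → A .] counts as a complete item here).

Augment with A' → A and build the canonical LR(0) collection (I0 = CLOSURE({[A' → . A]}), then GOTO on every symbol after a dot until no new states appear). It has 14 states:
  I0: { [A → . / P], [A → . /], [A → . x / B], [A' → . A] }  — shift
  I1: { [A → / . P], [A → / .], [E → . n], [E → . x x], [P → . E] }  — shift, reduce
  I2: { [A' → A .] }  — accept
  I3: { [A → x . / B] }  — shift
  I4: { [A → x / . B], [B → . n / /] }  — shift
  I5: { [A → x / B .] }  — reduce
  I6: { [B → n . / /] }  — shift
  I7: { [B → n / . /] }  — shift
  I8: { [B → n / / .] }  — reduce
  I9: { [P → E .] }  — reduce
  I10: { [A → / P .] }  — reduce
  I11: { [E → n .] }  — reduce
  I12: { [E → x . x] }  — shift
  I13: { [E → x x .] }  — reduce

Conflict in state I1:
  Shift-reduce conflict between [A → / .] and [E → . n]
So the grammar is NOT LR(0).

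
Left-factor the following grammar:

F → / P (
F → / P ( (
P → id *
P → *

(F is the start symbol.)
F → / P ( F'
F' → ε
F' → (
P → id *
P → *

Left-factoring transforms A → αβ₁ | αβ₂ into A → αA' and A' → β₁ | β₂
(α is the longest common prefix among the alternatives). Repeat until
no nonterminal has two alternatives with a common prefix.

Round 1: F has alternatives sharing prefix '/ P ('. Introduce F': F → / P ( F'
  Add: F' → ε
  Add: F' → (

No remaining common prefixes — done.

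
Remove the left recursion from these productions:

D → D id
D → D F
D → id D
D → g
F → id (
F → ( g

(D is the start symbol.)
D → id D D'
D → g D'
D' → id D'
D' → F D'
D' → ε
F → id (
F → ( g

D is directly left-recursive. The standard transformation for
  A → A α₁ | ... | A α_m | β₁ | ... | β_n
is
  A  → β₁ A' | ... | β_n A'
  A' → α₁ A' | ... | α_m A' | ε

D → id D becomes D → id D D'
D → g becomes D → g D'
D → D id becomes D' → id D'
D → D F becomes D' → F D'
Add D' → ε

Productions for other non-terminals are unchanged:
  F → id (
  F → ( g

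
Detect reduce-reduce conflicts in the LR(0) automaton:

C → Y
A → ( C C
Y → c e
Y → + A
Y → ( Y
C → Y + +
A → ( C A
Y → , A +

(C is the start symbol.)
Augment with C' → C and build the canonical LR(0) collection (I0 = CLOSURE({[C' → . C]}), then GOTO on every symbol after a dot until no new states appear). It has 20 states:
  I0: { [C → . Y + +], [C → . Y], [C' → . C], [Y → . ( Y], [Y → . + A], [Y → . , A +], [Y → . c e] }  — shift
  I1: { [Y → ( . Y], [Y → . ( Y], [Y → . + A], [Y → . , A +], [Y → . c e] }  — shift
  I2: { [A → . ( C A], [A → . ( C C], [Y → + . A] }  — shift
  I3: { [A → . ( C A], [A → . ( C C], [Y → , . A +] }  — shift
  I4: { [C' → C .] }  — accept
  I5: { [C → Y . + +], [C → Y .] }  — shift, reduce
  I6: { [Y → c . e] }  — shift
  I7: { [Y → c e .] }  — reduce
  I8: { [C → Y + . +] }  — shift
  I9: { [C → Y + + .] }  — reduce
  I10: { [A → ( . C A], [A → ( . C C], [C → . Y + +], [C → . Y], [Y → . ( Y], [Y → . + A], [Y → . , A +], [Y → . c e] }  — shift
  I11: { [Y → , A . +] }  — shift
  I12: { [Y → , A + .] }  — reduce
  I13: { [A → ( C . A], [A → ( C . C], [A → . ( C A], [A → . ( C C], [C → . Y + +], [C → . Y], [Y → . ( Y], [Y → . + A], [Y → . , A +], [Y → . c e] }  — shift
  I14: { [A → ( . C A], [A → ( . C C], [C → . Y + +], [C → . Y], [Y → ( . Y], [Y → . ( Y], [Y → . + A], [Y → . , A +], [Y → . c e] }  — shift
  I15: { [A → ( C A .] }  — reduce
  I16: { [A → ( C C .] }  — reduce
  I17: { [C → Y . + +], [C → Y .], [Y → ( Y .] }  — shift, 2 reduces
  I18: { [Y → + A .] }  — reduce
  I19: { [Y → ( Y .] }  — reduce

I17 contains complete items [C → Y .], [Y → ( Y .] — reduce-reduce conflict.

Answer: Yes — I17: [C → Y .] vs [Y → ( Y .]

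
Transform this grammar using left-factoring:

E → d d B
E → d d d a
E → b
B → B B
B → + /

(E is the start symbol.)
E → d d E'
E' → B
E' → d a
E → b
B → B B
B → + /

Left-factoring transforms A → αβ₁ | αβ₂ into A → αA' and A' → β₁ | β₂
(α is the longest common prefix among the alternatives). Repeat until
no nonterminal has two alternatives with a common prefix.

Round 1: E has alternatives sharing prefix 'd d'. Introduce E': E → d d E'
  Add: E' → B
  Add: E' → d a

No remaining common prefixes — done.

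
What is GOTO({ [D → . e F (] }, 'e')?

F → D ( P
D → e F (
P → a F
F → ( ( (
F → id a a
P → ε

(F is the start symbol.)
GOTO(I, 'e') = CLOSURE({ [A → αX.β] : [A → α.Xβ] ∈ I, X = 'e' })

Items with dot before 'e', with the dot advanced:
  [D → . e F (] → [D → e . F (]
Closure of the advanced items:
  [D → e . F (] has the dot before F: add [F → . D ( P], [F → . ( ( (], [F → . id a a]
  [F → . D ( P] has the dot before D: add [D → . e F (]

GOTO = { [D → . e F (], [D → e . F (], [F → . ( ( (], [F → . D ( P], [F → . id a a] }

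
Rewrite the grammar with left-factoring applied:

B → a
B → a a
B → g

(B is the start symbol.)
B → a B'
B' → ε
B' → a
B → g

Left-factoring transforms A → αβ₁ | αβ₂ into A → αA' and A' → β₁ | β₂
(α is the longest common prefix among the alternatives). Repeat until
no nonterminal has two alternatives with a common prefix.

Round 1: B has alternatives sharing prefix 'a'. Introduce B': B → a B'
  Add: B' → ε
  Add: B' → a

No remaining common prefixes — done.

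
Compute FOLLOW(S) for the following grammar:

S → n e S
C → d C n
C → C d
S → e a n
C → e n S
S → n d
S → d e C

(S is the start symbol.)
To compute FOLLOW(S), find every occurrence of S on a right-hand side N → α S β: add FIRST(β) \ {ε}, and if β is empty or nullable also add FOLLOW(N). Iterate to a fixed point.

S is the start symbol, so $ ∈ FOLLOW(S).
In S → n e S: S is at the end; this adds FOLLOW(S) to itself — nothing new
In C → e n S: S is at the end, add FOLLOW(C)

The FOLLOW sets referred to above (computed the same way, to a fixed point):
  FOLLOW(C) = { $, 'd', 'n' }

Taking the union: FOLLOW(S) = { $, 'd', 'n' }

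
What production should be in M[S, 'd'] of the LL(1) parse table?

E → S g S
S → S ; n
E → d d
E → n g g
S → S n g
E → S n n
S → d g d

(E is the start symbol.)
To find M[S, 'd'], we find productions for S where 'd' is in the predict set (PREDICT(N → α) = (FIRST(α) \ {ε}) ∪ (FOLLOW(N) if α ⇒* ε)).

Relevant sets:
  FIRST(S) = { 'd' }

S → S ; n: PREDICT = { 'd' }
  'd' is in predict set, so this production goes in M[S, 'd']
S → S n g: PREDICT = { 'd' }
  'd' is in predict set, so this production goes in M[S, 'd']
S → d g d: PREDICT = { 'd' }
  'd' is in predict set, so this production goes in M[S, 'd']

M[S, 'd'] = S → S ; n, S → S n g, S → d g d  (a multiply-defined cell — the grammar is not LL(1))

Answer: S → S ; n, S → S n g, S → d g d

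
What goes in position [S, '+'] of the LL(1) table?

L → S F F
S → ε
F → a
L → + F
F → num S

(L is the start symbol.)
To find M[S, '+'], we find productions for S where '+' is in the predict set (PREDICT(N → α) = (FIRST(α) \ {ε}) ∪ (FOLLOW(N) if α ⇒* ε)).

Relevant sets:
  FOLLOW(S) = { $, 'a', 'num' }

S → ε: PREDICT = { $, 'a', 'num' }

M[S, '+'] is empty (no production applies)

Answer: Empty (error entry)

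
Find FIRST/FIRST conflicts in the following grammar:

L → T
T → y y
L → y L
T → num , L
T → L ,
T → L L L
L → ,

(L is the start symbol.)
Yes. L → T / L → y L on { 'y' }; L → T / L → ',' on { ',' }; T → y y / T → L ',' on { 'y' }; T → y y / T → L L L on { 'y' }; T → num ',' L / T → L ',' on { 'num' }; T → num ',' L / T → L L L on { 'num' }; T → L ',' / T → L L L on { ',', 'num', 'y' }

A FIRST/FIRST conflict occurs when two productions N → α and N → β for the same non-terminal have FIRST(α) ∩ FIRST(β) ≠ ∅ (with ε ∈ FIRST of a nullable right-hand side, so two nullable alternatives also conflict).

FIRST sets of the non-terminals at (or reachable through a nullable prefix from) the front of some alternative:
  FIRST(T) = { ',', 'num', 'y' }
  FIRST(L) = { ',', 'num', 'y' }

Productions for L:
  L → T: FIRST = { ',', 'num', 'y' }
  L → y L: FIRST = { 'y' }
  L → ,: FIRST = { ',' }
Productions for T:
  T → y y: FIRST = { 'y' }
  T → num , L: FIRST = { 'num' }
  T → L ,: FIRST = { ',', 'num', 'y' }
  T → L L L: FIRST = { ',', 'num', 'y' }

Conflict for L: L → T and L → y L
  Overlap: { 'y' }
Conflict for L: L → T and L → ,
  Overlap: { ',' }
Conflict for T: T → y y and T → L ,
  Overlap: { 'y' }
Conflict for T: T → y y and T → L L L
  Overlap: { 'y' }
Conflict for T: T → num , L and T → L ,
  Overlap: { 'num' }
Conflict for T: T → num , L and T → L L L
  Overlap: { 'num' }
Conflict for T: T → L , and T → L L L
  Overlap: { ',', 'num', 'y' }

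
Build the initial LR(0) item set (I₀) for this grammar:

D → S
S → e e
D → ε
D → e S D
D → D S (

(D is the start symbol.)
First, augment the grammar with D' → D
I₀ = CLOSURE({ [D' → . D] }):
  [D' → . D] has the dot before D: add [D → . S], [D → .], [D → . e S D], [D → . D S (]
  [D → . S] has the dot before S: add [S → . e e]
No further items can be added.

I₀ = { [D → . D S (], [D → . S], [D → . e S D], [D → .], [D' → . D], [S → . e e] }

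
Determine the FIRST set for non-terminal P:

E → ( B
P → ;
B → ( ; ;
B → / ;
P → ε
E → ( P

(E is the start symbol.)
From P → ;:
  - ';' is a terminal: add ';' and stop
From P → ε:
  - ε-production, so ε ∈ FIRST(P)

Collecting: FIRST(P) = { ';', ε }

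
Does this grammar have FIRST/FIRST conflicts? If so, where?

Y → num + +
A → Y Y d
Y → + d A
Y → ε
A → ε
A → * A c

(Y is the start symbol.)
No FIRST/FIRST conflicts.

A FIRST/FIRST conflict occurs when two productions N → α and N → β for the same non-terminal have FIRST(α) ∩ FIRST(β) ≠ ∅ (with ε ∈ FIRST of a nullable right-hand side, so two nullable alternatives also conflict).

FIRST sets of the non-terminals at (or reachable through a nullable prefix from) the front of some alternative:
  FIRST(Y) = { '+', 'num', ε }

Productions for Y:
  Y → num + +: FIRST = { 'num' }
  Y → + d A: FIRST = { '+' }
  Y → ε: FIRST = { ε }
Productions for A:
  A → Y Y d: FIRST = { '+', 'd', 'num' }
  A → ε: FIRST = { ε }
  A → * A c: FIRST = { '*' }

All alternatives of each non-terminal have pairwise disjoint FIRST sets.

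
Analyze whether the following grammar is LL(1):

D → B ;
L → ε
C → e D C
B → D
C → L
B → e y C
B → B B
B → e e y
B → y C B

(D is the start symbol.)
No. Predict set conflict for C: { 'e' }

A grammar is LL(1) if for each non-terminal N with multiple productions, the predict sets of those productions are pairwise disjoint, where PREDICT(N → α) = (FIRST(α) \ {ε}) ∪ (FOLLOW(N) if α ⇒* ε).

Relevant sets:
  FIRST(L) = { ε }
  FIRST(D) = { 'e', 'y' }
  FIRST(B) = { 'e', 'y' }
  FOLLOW(C) = { ';', 'e', 'y' }

For C:
  PREDICT(C → e D C) = { 'e' }
  PREDICT(C → L) = { ';', 'e', 'y' }
For B:
  PREDICT(B → D) = { 'e', 'y' }
  PREDICT(B → e y C) = { 'e' }
  PREDICT(B → B B) = { 'e', 'y' }
  PREDICT(B → e e y) = { 'e' }
  PREDICT(B → y C B) = { 'y' }
D, L have a single production, so nothing to check there.

Conflict found: Predict set conflict for C: { 'e' }
The grammar is NOT LL(1).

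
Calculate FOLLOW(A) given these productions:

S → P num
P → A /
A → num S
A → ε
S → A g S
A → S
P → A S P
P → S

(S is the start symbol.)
To compute FOLLOW(A), find every occurrence of A on a right-hand side N → α A β: add FIRST(β) \ {ε}, and if β is empty or nullable also add FOLLOW(N). Iterate to a fixed point.

In P → A /: A is followed by '/', add FIRST('/') \ {ε} = { '/' }
In S → A g S: A is followed by g S, add FIRST(g S) \ {ε} = { 'g' }
In P → A S P: A is followed by S P, add FIRST(S P) \ {ε} = { '/', 'g', 'num' }

Taking the union: FOLLOW(A) = { '/', 'g', 'num' }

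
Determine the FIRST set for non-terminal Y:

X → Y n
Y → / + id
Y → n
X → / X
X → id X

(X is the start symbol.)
{ '/', 'n' }

From Y → / + id:
  - '/' is a terminal: add '/' and stop
From Y → n:
  - n is a terminal: add 'n' and stop

Collecting: FIRST(Y) = { '/', 'n' }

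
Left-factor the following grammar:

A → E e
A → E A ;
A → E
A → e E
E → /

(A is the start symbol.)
Left-factoring transforms A → αβ₁ | αβ₂ into A → αA' and A' → β₁ | β₂
(α is the longest common prefix among the alternatives). Repeat until
no nonterminal has two alternatives with a common prefix.

Round 1: A has alternatives sharing prefix 'E'. Introduce A': A → E A'
  Add: A' → e
  Add: A' → A ;
  Add: A' → ε

No remaining common prefixes — done.

Resulting grammar:
A → E A'
A' → e
A' → A ;
A' → ε
A → e E
E → /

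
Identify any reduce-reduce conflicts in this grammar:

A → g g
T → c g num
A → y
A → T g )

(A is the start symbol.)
No reduce-reduce conflicts

A reduce-reduce conflict occurs when an LR(0) state has two complete items [A → α .] and [B → β .] — both call for a reduction, and with no lookahead the parser cannot choose between them.

Augment with A' → A and build the canonical LR(0) collection (I0 = CLOSURE({[A' → . A]}), then GOTO on every symbol after a dot until no new states appear). It has 11 states:
  I0: { [A → . T g )], [A → . g g], [A → . y], [A' → . A], [T → . c g num] }  — shift
  I1: { [A' → A .] }  — accept
  I2: { [A → T . g )] }  — shift
  I3: { [T → c . g num] }  — shift
  I4: { [A → g . g] }  — shift
  I5: { [A → y .] }  — reduce
  I6: { [A → g g .] }  — reduce
  I7: { [T → c g . num] }  — shift
  I8: { [T → c g num .] }  — reduce
  I9: { [A → T g . )] }  — shift
  I10: { [A → T g ) .] }  — reduce

No state contains more than one complete item.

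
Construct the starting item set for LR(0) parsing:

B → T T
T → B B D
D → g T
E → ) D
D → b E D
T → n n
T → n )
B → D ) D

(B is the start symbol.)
{ [B → . D ) D], [B → . T T], [B' → . B], [D → . b E D], [D → . g T], [T → . B B D], [T → . n )], [T → . n n] }

First, augment the grammar with B' → B
I₀ = CLOSURE({ [B' → . B] }):
  [B' → . B] has the dot before B: add [B → . T T], [B → . D ) D]
  [B → . T T] has the dot before T: add [T → . B B D], [T → . n n], [T → . n )]
  [B → . D ) D] has the dot before D: add [D → . g T], [D → . b E D]
No further items can be added.

I₀ = { [B → . D ) D], [B → . T T], [B' → . B], [D → . b E D], [D → . g T], [T → . B B D], [T → . n )], [T → . n n] }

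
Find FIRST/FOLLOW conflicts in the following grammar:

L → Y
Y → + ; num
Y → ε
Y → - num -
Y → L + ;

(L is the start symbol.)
Yes. Y → '+' ';' num with FOLLOW(Y) on { '+' }; Y → L '+' ';' with FOLLOW(Y) on { '+' }

A FIRST/FOLLOW conflict occurs when a non-terminal N has a nullable alternative N → β (β ⇒* ε) and another alternative N → α with FIRST(α) ∩ FOLLOW(N) ≠ ∅: on such a lookahead the parser cannot decide between expanding α and letting N vanish via β.

Nullable non-terminals: L, Y.
FIRST sets used below: FIRST(L) = { '+', '-', ε }
L has a nullable alternative but only one production, so nothing to check.

Y: nullable alternative(s) Y → ε; FOLLOW(Y) = { $, '+' }
  Y → + ; num: FIRST \ {ε} = { '+' } — overlaps FOLLOW(Y) on { '+' }: CONFLICT
  Y → ε: FIRST \ {ε} = { } — this is the only nullable alternative, skip
  Y → - num -: FIRST \ {ε} = { '-' } — disjoint from FOLLOW(Y)
  Y → L + ;: FIRST \ {ε} = { '+', '-' } — overlaps FOLLOW(Y) on { '+' }: CONFLICT

So the grammar has 2 FIRST/FOLLOW conflicts (marked CONFLICT above).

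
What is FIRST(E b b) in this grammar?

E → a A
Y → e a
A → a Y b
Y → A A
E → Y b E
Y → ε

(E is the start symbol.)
{ 'a', 'b', 'e' }

FIRST sets of the non-terminals involved (from the grammar, by fixed-point iteration):
  FIRST(E) = { 'a', 'b', 'e' }

To compute FIRST(E b b), process the symbols left to right:
Symbol E is a non-terminal. Add FIRST(E) \ {ε} = { 'a', 'b', 'e' }
E is not nullable (ε ∉ FIRST(E)), so stop here.
FIRST(E b b) = { 'a', 'b', 'e' }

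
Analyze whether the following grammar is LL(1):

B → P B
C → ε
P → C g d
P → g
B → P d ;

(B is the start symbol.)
Relevant sets:
  FIRST(P) = { 'g' }
  FIRST(C) = { ε }

For B:
  PREDICT(B → P B) = { 'g' }
  PREDICT(B → P d ';') = { 'g' }
For P:
  PREDICT(P → C g d) = { 'g' }
  PREDICT(P → g) = { 'g' }
C has a single production, so nothing to check there.

Conflict found: Predict set conflict for B: { 'g' }
The grammar is NOT LL(1).

Answer: No. Predict set conflict for B: { 'g' }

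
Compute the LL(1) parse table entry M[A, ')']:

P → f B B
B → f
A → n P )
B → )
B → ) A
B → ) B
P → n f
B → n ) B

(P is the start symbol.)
To find M[A, ')'], we find productions for A where ')' is in the predict set (PREDICT(N → α) = (FIRST(α) \ {ε}) ∪ (FOLLOW(N) if α ⇒* ε)).

A → n P ): PREDICT = { 'n' }

M[A, ')'] is empty (no production applies)

Answer: Empty (error entry)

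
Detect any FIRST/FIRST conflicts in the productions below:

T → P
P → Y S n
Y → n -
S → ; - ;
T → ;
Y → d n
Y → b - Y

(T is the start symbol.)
No FIRST/FIRST conflicts.

FIRST sets of the non-terminals at (or reachable through a nullable prefix from) the front of some alternative:
  FIRST(P) = { 'b', 'd', 'n' }

Productions for T:
  T → P: FIRST = { 'b', 'd', 'n' }
  T → ;: FIRST = { ';' }
Productions for Y:
  Y → n -: FIRST = { 'n' }
  Y → d n: FIRST = { 'd' }
  Y → b - Y: FIRST = { 'b' }
P, S have only one production, so no FIRST/FIRST conflict is possible there.

All alternatives of each non-terminal have pairwise disjoint FIRST sets.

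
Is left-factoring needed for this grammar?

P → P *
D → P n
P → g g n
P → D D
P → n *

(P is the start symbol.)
No, left-factoring is not needed

Left-factoring is needed when two productions for the same non-terminal
share a common prefix on the right-hand side.

Productions for P:
  P → P *
  P → g g n
  P → D D
  P → n *

No common prefixes found.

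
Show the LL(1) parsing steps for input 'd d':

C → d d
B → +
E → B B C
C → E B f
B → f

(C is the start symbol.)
Stack is shown with the top on the left.

Stack  Input  Action
--------------------
C $    d d $  output C → d d
d d $  d d $  match 'd'
d $    d $    match 'd'
$      $      accept

The string is accepted.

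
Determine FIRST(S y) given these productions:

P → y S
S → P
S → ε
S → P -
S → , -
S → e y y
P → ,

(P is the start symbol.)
FIRST sets of the non-terminals involved (from the grammar, by fixed-point iteration):
  FIRST(S) = { ',', 'e', 'y', ε }

To compute FIRST(S y), process the symbols left to right:
Symbol S is a non-terminal. Add FIRST(S) \ {ε} = { ',', 'e', 'y' }
S is nullable (ε ∈ FIRST(S)), continue to the next symbol.
Symbol y is a terminal. Add 'y' and stop.
FIRST(S y) = { ',', 'e', 'y' }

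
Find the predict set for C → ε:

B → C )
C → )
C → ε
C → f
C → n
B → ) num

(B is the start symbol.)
{ ')' }

PREDICT(C → ε) = (FIRST(RHS) \ {ε}) ∪ (FOLLOW(C) if ε ∈ FIRST(RHS), i.e. RHS ⇒* ε)
The right-hand side is ε (FIRST(ε) = { ε }), so the predict set is FOLLOW(C) = { ')' }
PREDICT(C → ε) = { ')' }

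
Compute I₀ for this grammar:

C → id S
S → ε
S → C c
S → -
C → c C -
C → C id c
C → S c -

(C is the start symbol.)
First, augment the grammar with C' → C
I₀ = CLOSURE({ [C' → . C] }):
  [C' → . C] has the dot before C: add [C → . id S], [C → . c C -], [C → . C id c], [C → . S c -]
  [C → . S c -] has the dot before S: add [S → .], [S → . C c], [S → . -]
No further items can be added.

I₀ = { [C → . C id c], [C → . S c -], [C → . c C -], [C → . id S], [C' → . C], [S → . -], [S → . C c], [S → .] }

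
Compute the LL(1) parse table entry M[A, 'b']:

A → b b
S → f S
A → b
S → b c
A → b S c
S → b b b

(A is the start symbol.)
A → b b, A → b, A → b S c

To find M[A, 'b'], we find productions for A where 'b' is in the predict set (PREDICT(N → α) = (FIRST(α) \ {ε}) ∪ (FOLLOW(N) if α ⇒* ε)).

A → b b: PREDICT = { 'b' }
  'b' is in predict set, so this production goes in M[A, 'b']
A → b: PREDICT = { 'b' }
  'b' is in predict set, so this production goes in M[A, 'b']
A → b S c: PREDICT = { 'b' }
  'b' is in predict set, so this production goes in M[A, 'b']

M[A, 'b'] = A → b b, A → b, A → b S c  (a multiply-defined cell — the grammar is not LL(1))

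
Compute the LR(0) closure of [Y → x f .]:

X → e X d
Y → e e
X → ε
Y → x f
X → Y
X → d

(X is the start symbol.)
{ [Y → x f .] }

To compute CLOSURE, for each item [A → α.Bβ] where B is a non-terminal, add [B → .γ] for all productions B → γ; repeat for the newly added items until nothing changes.

Start with: [Y → x f .]
The dot is at the end, so nothing is added.

CLOSURE = { [Y → x f .] }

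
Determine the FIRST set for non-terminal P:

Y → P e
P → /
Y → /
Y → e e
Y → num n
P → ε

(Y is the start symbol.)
{ '/', ε }

From P → /:
  - '/' is a terminal: add '/' and stop
From P → ε:
  - ε-production, so ε ∈ FIRST(P)

Collecting: FIRST(P) = { '/', ε }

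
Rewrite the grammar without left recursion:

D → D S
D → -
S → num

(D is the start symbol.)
D → - D'
D' → S D'
D' → ε
S → num

D is directly left-recursive. The standard transformation for
  A → A α₁ | ... | A α_m | β₁ | ... | β_n
is
  A  → β₁ A' | ... | β_n A'
  A' → α₁ A' | ... | α_m A' | ε

D → - becomes D → - D'
D → D S becomes D' → S D'
Add D' → ε

Productions for other non-terminals are unchanged:
  S → num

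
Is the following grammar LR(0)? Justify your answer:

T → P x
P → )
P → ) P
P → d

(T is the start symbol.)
A grammar is LR(0) if no state in the canonical LR(0) collection has:
  - both a shift item (dot before a terminal) and a complete item (shift-reduce conflict), or
  - two or more complete items (reduce-reduce conflict; the accept item [T' → T .] counts as a complete item here).

Augment with T' → T and build the canonical LR(0) collection (I0 = CLOSURE({[T' → . T]}), then GOTO on every symbol after a dot until no new states appear). It has 7 states:
  I0: { [P → . ) P], [P → . )], [P → . d], [T → . P x], [T' → . T] }  — shift
  I1: { [P → ) . P], [P → ) .], [P → . ) P], [P → . )], [P → . d] }  — shift, reduce
  I2: { [T → P . x] }  — shift
  I3: { [T' → T .] }  — accept
  I4: { [P → d .] }  — reduce
  I5: { [T → P x .] }  — reduce
  I6: { [P → ) P .] }  — reduce

Conflict in state I1:
  Shift-reduce conflict between [P → ) .] and [P → . )]
So the grammar is NOT LR(0).

Answer: No. Shift-reduce conflict between [P → ) .] and [P → . )]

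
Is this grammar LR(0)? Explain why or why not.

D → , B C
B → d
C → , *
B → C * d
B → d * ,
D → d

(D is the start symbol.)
Augment with D' → D and build the canonical LR(0) collection (I0 = CLOSURE({[D' → . D]}), then GOTO on every symbol after a dot until no new states appear). It has 14 states:
  I0: { [D → . , B C], [D → . d], [D' → . D] }  — shift
  I1: { [B → . C * d], [B → . d * ,], [B → . d], [C → . , *], [D → , . B C] }  — shift
  I2: { [D' → D .] }  — accept
  I3: { [D → d .] }  — reduce
  I4: { [C → , . *] }  — shift
  I5: { [C → . , *], [D → , B . C] }  — shift
  I6: { [B → C . * d] }  — shift
  I7: { [B → d . * ,], [B → d .] }  — shift, reduce
  I8: { [B → d * . ,] }  — shift
  I9: { [B → d * , .] }  — reduce
  I10: { [B → C * . d] }  — shift
  I11: { [B → C * d .] }  — reduce
  I12: { [D → , B C .] }  — reduce
  I13: { [C → , * .] }  — reduce

Conflict in state I7:
  Shift-reduce conflict between [B → d .] and [B → d . * ,]
So the grammar is NOT LR(0).

Answer: No. Shift-reduce conflict between [B → d .] and [B → d . * ,]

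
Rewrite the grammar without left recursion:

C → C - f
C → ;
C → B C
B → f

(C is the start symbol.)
C is directly left-recursive. The standard transformation for
  A → A α₁ | ... | A α_m | β₁ | ... | β_n
is
  A  → β₁ A' | ... | β_n A'
  A' → α₁ A' | ... | α_m A' | ε

C → ; becomes C → ; C'
C → B C becomes C → B C C'
C → C - f becomes C' → - f C'
Add C' → ε

Productions for other non-terminals are unchanged:
  B → f

Resulting grammar:
C → ; C'
C → B C C'
C' → - f C'
C' → ε
B → f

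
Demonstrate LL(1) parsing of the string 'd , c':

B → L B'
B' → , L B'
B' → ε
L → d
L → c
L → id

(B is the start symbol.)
LL(1) parsing maintains a stack (initially the start symbol over $) and the input. At each step: if the stack top is a terminal, match it against the current input token; if it is a non-terminal N, replace it with the RHS of M[N, lookahead] (the unique production whose predict set contains the lookahead).

Stack is shown with the top on the left.

Stack     Input    Action
-------------------------
B $       d , c $  output B → L B'
L B' $    d , c $  output L → d
d B' $    d , c $  match 'd'
B' $      , c $    output B' → , L B'
, L B' $  , c $    match ','
L B' $    c $      output L → c
c B' $    c $      match 'c'
B' $      $        output B' → ε
$         $        accept

The string is accepted.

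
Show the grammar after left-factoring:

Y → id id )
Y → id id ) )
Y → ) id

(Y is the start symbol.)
Y → id id ) Y'
Y' → ε
Y' → )
Y → ) id

Left-factoring transforms A → αβ₁ | αβ₂ into A → αA' and A' → β₁ | β₂
(α is the longest common prefix among the alternatives). Repeat until
no nonterminal has two alternatives with a common prefix.

Round 1: Y has alternatives sharing prefix 'id id )'. Introduce Y': Y → id id ) Y'
  Add: Y' → ε
  Add: Y' → )

No remaining common prefixes — done.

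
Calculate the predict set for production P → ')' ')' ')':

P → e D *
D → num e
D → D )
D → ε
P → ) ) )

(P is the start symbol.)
{ ')' }

PREDICT(P → ')' ')' ')') = (FIRST(RHS) \ {ε}) ∪ (FOLLOW(P) if ε ∈ FIRST(RHS), i.e. RHS ⇒* ε)
FIRST(')' ')' ')') = { ')' }
ε ∉ FIRST(')' ')' ')'), so FOLLOW(P) is not added.
PREDICT(P → ')' ')' ')') = { ')' }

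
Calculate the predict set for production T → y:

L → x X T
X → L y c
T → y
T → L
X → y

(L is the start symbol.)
PREDICT(T → y) = (FIRST(RHS) \ {ε}) ∪ (FOLLOW(T) if ε ∈ FIRST(RHS), i.e. RHS ⇒* ε)
FIRST(y) = { 'y' }
ε ∉ FIRST(y), so FOLLOW(T) is not added.
PREDICT(T → y) = { 'y' }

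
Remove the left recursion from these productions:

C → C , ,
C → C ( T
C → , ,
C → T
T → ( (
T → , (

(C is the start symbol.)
C is directly left-recursive. The standard transformation for
  A → A α₁ | ... | A α_m | β₁ | ... | β_n
is
  A  → β₁ A' | ... | β_n A'
  A' → α₁ A' | ... | α_m A' | ε

C → , , becomes C → , , C'
C → T becomes C → T C'
C → C , , becomes C' → , , C'
C → C ( T becomes C' → ( T C'
Add C' → ε

Productions for other non-terminals are unchanged:
  T → ( (
  T → , (

Resulting grammar:
C → , , C'
C → T C'
C' → , , C'
C' → ( T C'
C' → ε
T → ( (
T → , (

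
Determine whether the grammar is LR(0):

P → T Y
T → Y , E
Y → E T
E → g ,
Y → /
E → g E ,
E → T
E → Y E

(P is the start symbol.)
No. Shift-reduce conflict between [E → T .] and [E → . g ,]

Augment with P' → P and build the canonical LR(0) collection (I0 = CLOSURE({[P' → . P]}), then GOTO on every symbol after a dot until no new states appear). It has 16 states:
  I0: { [E → . T], [E → . Y E], [E → . g ,], [E → . g E ,], [P → . T Y], [P' → . P], [T → . Y , E], [Y → . /], [Y → . E T] }  — shift
  I1: { [Y → / .] }  — reduce
  I2: { [E → . T], [E → . Y E], [E → . g ,], [E → . g E ,], [T → . Y , E], [Y → . /], [Y → . E T], [Y → E . T] }  — shift
  I3: { [P' → P .] }  — accept
  I4: { [E → . T], [E → . Y E], [E → . g ,], [E → . g E ,], [E → T .], [P → T . Y], [T → . Y , E], [Y → . /], [Y → . E T] }  — shift, reduce
  I5: { [E → . T], [E → . Y E], [E → . g ,], [E → . g E ,], [E → Y . E], [T → . Y , E], [T → Y . , E], [Y → . /], [Y → . E T] }  — shift
  I6: { [E → . T], [E → . Y E], [E → . g ,], [E → . g E ,], [E → g . ,], [E → g . E ,], [T → . Y , E], [Y → . /], [Y → . E T] }  — shift
  I7: { [E → g , .] }  — reduce
  I8: { [E → . T], [E → . Y E], [E → . g ,], [E → . g E ,], [E → g E . ,], [T → . Y , E], [Y → . /], [Y → . E T], [Y → E . T] }  — shift
  I9: { [E → T .] }  — reduce
  I10: { [E → g E , .] }  — reduce
  I11: { [E → T .], [Y → E T .] }  — 2 reduces
  I12: { [E → . T], [E → . Y E], [E → . g ,], [E → . g E ,], [T → . Y , E], [T → Y , . E], [Y → . /], [Y → . E T] }  — shift
  I13: { [E → . T], [E → . Y E], [E → . g ,], [E → . g E ,], [E → Y E .], [T → . Y , E], [Y → . /], [Y → . E T], [Y → E . T] }  — shift, reduce
  I14: { [E → . T], [E → . Y E], [E → . g ,], [E → . g E ,], [T → . Y , E], [T → Y , E .], [Y → . /], [Y → . E T], [Y → E . T] }  — shift, reduce
  I15: { [E → . T], [E → . Y E], [E → . g ,], [E → . g E ,], [E → Y . E], [P → T Y .], [T → . Y , E], [T → Y . , E], [Y → . /], [Y → . E T] }  — shift, reduce

Conflict in state I4:
  Shift-reduce conflict between [E → T .] and [E → . g ,]
So the grammar is NOT LR(0).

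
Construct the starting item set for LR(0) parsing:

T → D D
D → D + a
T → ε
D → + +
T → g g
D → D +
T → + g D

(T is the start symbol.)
First, augment the grammar with T' → T
I₀ = CLOSURE({ [T' → . T] }):
  [T' → . T] has the dot before T: add [T → . D D], [T → .], [T → . g g], [T → . + g D]
  [T → . D D] has the dot before D: add [D → . D + a], [D → . + +], [D → . D +]
No further items can be added.

I₀ = { [D → . + +], [D → . D + a], [D → . D +], [T → . + g D], [T → . D D], [T → . g g], [T → .], [T' → . T] }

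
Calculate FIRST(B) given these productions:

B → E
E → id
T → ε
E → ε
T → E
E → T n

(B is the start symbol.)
To compute FIRST(B), examine every production with B on the left-hand side, reading each right-hand side left to right until a non-nullable symbol is reached.

FIRST sets of the other non-terminals involved (by the same procedure, iterated to a fixed point):
  FIRST(E) = { 'id', 'n', ε }

From B → E:
  - E is a non-terminal: add FIRST(E) \ {ε} = { 'id', 'n' }
    E is nullable and nothing follows, so the whole right-hand side can vanish: ε ∈ FIRST(B)

Collecting: FIRST(B) = { 'id', 'n', ε }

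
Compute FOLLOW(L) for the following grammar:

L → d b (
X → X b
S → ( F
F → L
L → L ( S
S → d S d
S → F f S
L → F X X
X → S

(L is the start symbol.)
{ $, '(', 'b', 'd', 'f' }

L is the start symbol, so $ ∈ FOLLOW(L).
In F → L: L is at the end, add FOLLOW(F)
In L → L ( S: L is followed by '(' S, add FIRST('(' S) \ {ε} = { '(' }

The FOLLOW sets referred to above (computed the same way, to a fixed point):
  FOLLOW(F) = { $, '(', 'b', 'd', 'f' }

Taking the union: FOLLOW(L) = { $, '(', 'b', 'd', 'f' }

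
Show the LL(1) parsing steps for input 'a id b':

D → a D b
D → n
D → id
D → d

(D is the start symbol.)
Stack is shown with the top on the left.

Stack    Input     Action
-------------------------
D $      a id b $  output D → a D b
a D b $  a id b $  match 'a'
D b $    id b $    output D → id
id b $   id b $    match 'id'
b $      b $       match 'b'
$        $         accept

The string is accepted.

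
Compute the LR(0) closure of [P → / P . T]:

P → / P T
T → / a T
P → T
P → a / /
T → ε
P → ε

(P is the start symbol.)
{ [P → / P . T], [T → . / a T], [T → .] }

To compute CLOSURE, for each item [A → α.Bβ] where B is a non-terminal, add [B → .γ] for all productions B → γ; repeat for the newly added items until nothing changes.

Start with: [P → / P . T]
  [P → / P . T] has the dot before T: add [T → . / a T], [T → .]
No further items can be added.

CLOSURE = { [P → / P . T], [T → . / a T], [T → .] }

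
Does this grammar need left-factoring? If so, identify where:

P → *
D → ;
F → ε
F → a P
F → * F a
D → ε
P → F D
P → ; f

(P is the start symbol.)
No, left-factoring is not needed

Left-factoring is needed when two productions for the same non-terminal
share a common prefix on the right-hand side.

Productions for P:
  P → *
  P → F D
  P → ; f
Productions for D:
  D → ;
  D → ε
Productions for F:
  F → ε
  F → a P
  F → * F a

No common prefixes found.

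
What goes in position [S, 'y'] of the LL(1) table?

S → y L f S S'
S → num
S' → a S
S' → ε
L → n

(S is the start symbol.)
S → y L f S S'

To find M[S, 'y'], we find productions for S where 'y' is in the predict set (PREDICT(N → α) = (FIRST(α) \ {ε}) ∪ (FOLLOW(N) if α ⇒* ε)).

S → y L f S S': PREDICT = { 'y' }
  'y' is in predict set, so this production goes in M[S, 'y']
S → num: PREDICT = { 'num' }

M[S, 'y'] = S → y L f S S'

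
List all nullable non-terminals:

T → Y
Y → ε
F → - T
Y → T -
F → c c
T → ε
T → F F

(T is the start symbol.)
{ 'T', 'Y' }

ε-productions: Y → ε, T → ε
So Y, T are immediately nullable.
No further non-terminal can be added: every production for the remaining non-terminals contains a terminal or a non-nullable non-terminal.
Nullable = { 'T', 'Y' }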